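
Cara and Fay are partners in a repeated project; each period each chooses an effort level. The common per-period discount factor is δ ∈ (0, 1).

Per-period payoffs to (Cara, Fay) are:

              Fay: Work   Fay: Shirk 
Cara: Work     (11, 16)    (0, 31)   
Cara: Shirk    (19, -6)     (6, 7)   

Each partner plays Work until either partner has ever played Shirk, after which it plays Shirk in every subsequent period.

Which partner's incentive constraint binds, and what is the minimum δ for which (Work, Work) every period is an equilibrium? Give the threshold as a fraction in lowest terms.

Cara: cooperation gives 11 each period; deviation gives 19 once then 6 forever.
  11/(1−δ) ≥ 19 + 6δ/(1−δ) ⇒ δ ≥ 8/13.
Fay: cooperation gives 16 each period; deviation gives 31 once then 7 forever.
  δ ≥ 15/24 = 5/8.
Both must hold, so the binding constraint is Fay's: δ ≥ 5/8.

Fay; δ ≥ 5/8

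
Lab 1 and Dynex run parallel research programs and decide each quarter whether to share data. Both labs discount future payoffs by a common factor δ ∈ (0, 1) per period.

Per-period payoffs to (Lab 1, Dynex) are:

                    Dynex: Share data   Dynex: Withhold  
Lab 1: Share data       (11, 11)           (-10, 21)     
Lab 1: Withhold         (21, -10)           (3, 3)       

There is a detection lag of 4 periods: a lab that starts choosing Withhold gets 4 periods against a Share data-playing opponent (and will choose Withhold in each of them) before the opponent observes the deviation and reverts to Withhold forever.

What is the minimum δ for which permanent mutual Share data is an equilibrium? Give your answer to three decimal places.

A deviator earns 21 for 4 periods, then 3 forever; cooperating earns 11 forever. Multiplying the IC by (1−δ):
11 ≥ 21(1−δ^4) + 3δ^4, so 18·δ^4 ≥ 10 and δ^4 ≥ 5/9.
δ ≥ (5/9)^(1/4) ≈ 0.863.

0.863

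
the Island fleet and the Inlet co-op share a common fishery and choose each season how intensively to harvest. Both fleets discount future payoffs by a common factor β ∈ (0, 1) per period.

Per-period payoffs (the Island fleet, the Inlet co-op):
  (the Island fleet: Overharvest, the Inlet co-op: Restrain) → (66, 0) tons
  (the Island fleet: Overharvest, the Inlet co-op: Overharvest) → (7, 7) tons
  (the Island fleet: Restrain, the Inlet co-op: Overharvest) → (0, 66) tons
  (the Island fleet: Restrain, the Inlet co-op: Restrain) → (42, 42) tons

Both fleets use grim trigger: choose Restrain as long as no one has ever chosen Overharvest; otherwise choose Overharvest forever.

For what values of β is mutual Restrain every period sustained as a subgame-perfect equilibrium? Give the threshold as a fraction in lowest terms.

24/59

42/(1−β) ≥ 66 + 7β/(1−β)
42 ≥ 66 − 59β
β ≥ 24/59.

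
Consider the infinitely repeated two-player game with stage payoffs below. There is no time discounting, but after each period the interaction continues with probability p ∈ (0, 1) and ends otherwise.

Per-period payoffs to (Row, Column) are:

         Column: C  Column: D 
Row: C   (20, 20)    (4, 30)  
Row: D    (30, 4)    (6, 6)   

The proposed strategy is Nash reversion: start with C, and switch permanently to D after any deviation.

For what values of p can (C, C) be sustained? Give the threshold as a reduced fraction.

5/12

Expected cooperation value is 20 + p·20 + p²·20 + … = 20/(1−p); deviation gives 30 + p·6/(1−p).
20 ≥ 30(1−p) + 6p ⇒ 24p ≥ 10 ⇒ p ≥ 10/24 = 5/12.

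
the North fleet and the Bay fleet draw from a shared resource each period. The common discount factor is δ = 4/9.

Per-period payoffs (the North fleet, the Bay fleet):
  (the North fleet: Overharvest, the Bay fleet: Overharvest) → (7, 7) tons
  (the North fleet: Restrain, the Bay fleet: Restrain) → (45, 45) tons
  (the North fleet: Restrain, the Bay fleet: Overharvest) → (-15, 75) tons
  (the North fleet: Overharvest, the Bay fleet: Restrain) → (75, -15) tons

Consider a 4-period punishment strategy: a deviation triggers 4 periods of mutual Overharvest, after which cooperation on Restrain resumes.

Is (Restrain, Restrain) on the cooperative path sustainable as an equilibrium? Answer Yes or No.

A one-shot deviation gives 75 now, then 7 for 4 periods, then back to 45.
Gain from deviating: (75−45) today; loss: (45−7) in each of the next 4 periods.
No-deviation condition: (45−7)(δ+…+δ^4) ≥ 75−45, i.e. δ+…+δ^4 ≥ 15/19.
At δ = 4/9: δ+…+δ^4 = 0.7688 < 0.7895.
So cooperation is not sustainable.

No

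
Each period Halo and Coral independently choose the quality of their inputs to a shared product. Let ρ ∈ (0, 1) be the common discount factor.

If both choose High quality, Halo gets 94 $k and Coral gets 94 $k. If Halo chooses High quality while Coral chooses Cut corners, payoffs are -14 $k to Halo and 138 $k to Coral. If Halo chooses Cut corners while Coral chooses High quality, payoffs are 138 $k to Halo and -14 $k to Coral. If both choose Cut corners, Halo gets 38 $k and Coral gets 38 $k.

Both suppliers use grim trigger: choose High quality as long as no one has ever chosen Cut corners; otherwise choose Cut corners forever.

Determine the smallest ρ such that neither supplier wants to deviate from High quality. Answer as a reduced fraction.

11/25

Under grim trigger the critical discount factor is (T−C)/(T−P) with T = 138, C = 94, P = 38.
ρ* = (138−94)/(138−38) = 44/100 = 11/25.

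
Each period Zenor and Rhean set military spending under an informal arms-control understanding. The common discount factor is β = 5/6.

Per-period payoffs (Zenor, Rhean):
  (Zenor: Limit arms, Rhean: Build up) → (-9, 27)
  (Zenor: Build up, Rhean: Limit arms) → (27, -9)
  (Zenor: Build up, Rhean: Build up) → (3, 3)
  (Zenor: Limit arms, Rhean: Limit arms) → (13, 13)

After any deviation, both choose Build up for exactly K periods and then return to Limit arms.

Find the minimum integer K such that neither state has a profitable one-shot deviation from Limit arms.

2

Need Σ_{k=1}^{K} β^k ≥ (27−13)/(13−3) = 1.4000 at β = 5/6.
At K = 1 the sum is 0.8333 < 1.4000; at K = 2 it is 1.5278 ≥ 1.4000.
So the minimum punishment length is K = 2.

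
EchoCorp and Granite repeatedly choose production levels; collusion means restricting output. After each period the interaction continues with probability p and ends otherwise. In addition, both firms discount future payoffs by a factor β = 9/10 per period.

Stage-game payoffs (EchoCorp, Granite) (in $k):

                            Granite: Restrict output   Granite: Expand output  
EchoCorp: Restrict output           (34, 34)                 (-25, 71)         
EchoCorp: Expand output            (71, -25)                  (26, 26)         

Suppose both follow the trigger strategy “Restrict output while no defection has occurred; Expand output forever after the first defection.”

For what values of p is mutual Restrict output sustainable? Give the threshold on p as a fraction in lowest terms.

74/81

With continuation probability p and discount β, the effective per-period discount factor is βp.
Grim-trigger IC: βp ≥ (71−34)/(71−26) = 37/45.
So p ≥ (37/45)/(9/10) = 74/81.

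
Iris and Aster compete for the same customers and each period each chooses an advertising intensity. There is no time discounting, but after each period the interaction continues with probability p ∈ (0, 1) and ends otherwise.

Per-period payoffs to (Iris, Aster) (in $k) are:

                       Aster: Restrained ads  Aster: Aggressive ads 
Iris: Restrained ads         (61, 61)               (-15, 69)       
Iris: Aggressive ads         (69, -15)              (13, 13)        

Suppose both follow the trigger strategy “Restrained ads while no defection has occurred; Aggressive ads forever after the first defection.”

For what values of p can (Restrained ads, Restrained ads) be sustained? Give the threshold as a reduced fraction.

Expected cooperation value is 61 + p·61 + p²·61 + … = 61/(1−p); deviation gives 69 + p·13/(1−p).
61 ≥ 69(1−p) + 13p ⇒ 56p ≥ 8 ⇒ p ≥ 8/56 = 1/7.

1/7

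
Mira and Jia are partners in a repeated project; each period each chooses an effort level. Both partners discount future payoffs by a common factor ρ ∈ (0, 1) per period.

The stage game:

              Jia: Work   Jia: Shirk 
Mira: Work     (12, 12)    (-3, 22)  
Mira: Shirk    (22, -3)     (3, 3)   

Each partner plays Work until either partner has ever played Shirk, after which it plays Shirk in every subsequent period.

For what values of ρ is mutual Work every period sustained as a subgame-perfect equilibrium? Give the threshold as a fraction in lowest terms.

Cooperation forever yields 12 each period: 12/(1−ρ).
Deviating yields 22 once, then 3 forever: 22 + 3ρ/(1−ρ).
No profitable deviation requires 12/(1−ρ) ≥ 22 + 3ρ/(1−ρ).
Multiplying by (1−ρ): 12 ≥ 22(1−ρ) + 3ρ = 22 − 19ρ.
So 19ρ ≥ 10, i.e. ρ ≥ 10/19.

10/19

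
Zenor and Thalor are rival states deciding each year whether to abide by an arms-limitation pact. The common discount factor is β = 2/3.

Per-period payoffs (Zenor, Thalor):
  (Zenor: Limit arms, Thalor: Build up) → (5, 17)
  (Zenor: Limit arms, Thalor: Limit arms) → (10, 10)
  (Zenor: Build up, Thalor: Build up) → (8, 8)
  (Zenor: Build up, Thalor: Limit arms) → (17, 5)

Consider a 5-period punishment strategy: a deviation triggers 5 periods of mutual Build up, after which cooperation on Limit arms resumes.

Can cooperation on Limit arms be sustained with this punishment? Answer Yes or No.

A one-shot deviation gives 17 now, then 8 for 5 periods, then back to 10.
Gain from deviating: (17−10) today; loss: (10−8) in each of the next 5 periods.
No-deviation condition: (10−8)(β+…+β^5) ≥ 17−10, i.e. β+…+β^5 ≥ 7/2.
At β = 2/3: β+…+β^5 = 1.7366 < 3.5000.
So cooperation is not sustainable.

No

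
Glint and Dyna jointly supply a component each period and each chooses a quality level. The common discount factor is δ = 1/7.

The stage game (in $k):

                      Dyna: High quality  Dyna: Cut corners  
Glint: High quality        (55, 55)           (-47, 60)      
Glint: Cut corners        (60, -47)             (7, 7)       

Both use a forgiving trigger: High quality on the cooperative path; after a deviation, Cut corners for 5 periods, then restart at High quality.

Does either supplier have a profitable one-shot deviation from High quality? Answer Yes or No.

No

Comparing payoff streams over the 6 periods until play realigns: cooperate → 55(1+δ+…+δ^5); deviate → 60 + 7(δ+…+δ^5).
Cooperation is sustained iff (55−7)(δ+…+δ^5) ≥ 60−55.
δ+…+δ^5 = 1/7·(1−(1/7)^5)/(1−1/7) = 0.1667, and (60−55)/(55−7) = 0.1042.
0.1667 ≥ 0.1042, so cooperation is sustainable.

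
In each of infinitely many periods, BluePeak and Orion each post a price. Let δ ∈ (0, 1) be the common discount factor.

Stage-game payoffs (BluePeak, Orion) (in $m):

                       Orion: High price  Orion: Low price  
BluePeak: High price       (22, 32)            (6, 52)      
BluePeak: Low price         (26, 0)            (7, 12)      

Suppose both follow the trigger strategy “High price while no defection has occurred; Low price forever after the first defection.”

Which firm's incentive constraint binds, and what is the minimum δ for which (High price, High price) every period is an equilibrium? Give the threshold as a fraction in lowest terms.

BluePeak: cooperation gives 22 each period; deviation gives 26 once then 7 forever.
  22/(1−δ) ≥ 26 + 7δ/(1−δ) ⇒ δ ≥ 4/19.
Orion: cooperation gives 32 each period; deviation gives 52 once then 12 forever.
  δ ≥ 20/40 = 1/2.
Both must hold, so the binding constraint is Orion's: δ ≥ 1/2.

Orion; δ ≥ 1/2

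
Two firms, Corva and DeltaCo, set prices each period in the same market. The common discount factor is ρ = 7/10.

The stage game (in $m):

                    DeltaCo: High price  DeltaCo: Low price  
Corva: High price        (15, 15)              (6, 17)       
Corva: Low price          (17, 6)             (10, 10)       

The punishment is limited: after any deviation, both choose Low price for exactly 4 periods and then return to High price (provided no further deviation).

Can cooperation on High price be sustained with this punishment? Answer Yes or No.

Yes

A one-shot deviation gives 17 now, then 10 for 4 periods, then back to 15.
Gain from deviating: (17−15) today; loss: (15−10) in each of the next 4 periods.
No-deviation condition: (15−10)(ρ+…+ρ^4) ≥ 17−15, i.e. ρ+…+ρ^4 ≥ 2/5.
At ρ = 7/10: ρ+…+ρ^4 = 1.7731 ≥ 0.4000.
So cooperation is sustainable.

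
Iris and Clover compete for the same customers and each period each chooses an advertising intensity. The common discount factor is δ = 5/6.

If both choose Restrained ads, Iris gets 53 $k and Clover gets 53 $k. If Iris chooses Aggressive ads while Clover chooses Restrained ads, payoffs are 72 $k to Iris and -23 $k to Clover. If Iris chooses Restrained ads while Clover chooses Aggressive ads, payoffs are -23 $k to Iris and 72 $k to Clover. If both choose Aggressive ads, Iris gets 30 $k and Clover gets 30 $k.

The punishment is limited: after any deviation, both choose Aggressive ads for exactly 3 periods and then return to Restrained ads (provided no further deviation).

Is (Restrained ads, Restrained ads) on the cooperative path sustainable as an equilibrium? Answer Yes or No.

Yes

Comparing payoff streams over the 4 periods until play realigns: cooperate → 53(1+δ+…+δ^3); deviate → 72 + 30(δ+…+δ^3).
Cooperation is sustained iff (53−30)(δ+…+δ^3) ≥ 72−53.
δ+…+δ^3 = 5/6·(1−(5/6)^3)/(1−5/6) = 2.1065, and (72−53)/(53−30) = 0.8261.
2.1065 ≥ 0.8261, so cooperation is sustainable.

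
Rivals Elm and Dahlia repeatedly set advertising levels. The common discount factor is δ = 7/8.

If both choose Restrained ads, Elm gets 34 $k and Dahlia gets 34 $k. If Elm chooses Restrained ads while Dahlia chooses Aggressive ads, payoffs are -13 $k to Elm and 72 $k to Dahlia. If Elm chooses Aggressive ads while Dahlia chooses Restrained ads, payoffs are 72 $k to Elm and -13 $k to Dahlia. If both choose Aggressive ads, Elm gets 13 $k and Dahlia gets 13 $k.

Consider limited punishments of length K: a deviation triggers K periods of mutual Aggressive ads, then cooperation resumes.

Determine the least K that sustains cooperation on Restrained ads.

No profitable deviation requires (34−13)(δ+…+δ^K) ≥ 72−34, i.e. δ+…+δ^K ≥ 38/21 ≈ 1.8095.
With δ = 7/8, the partial sums are K=1: 0.8750, K=2: 1.6406, K=3: 2.3105.
K = 3 is the first length at which the sum reaches 1.8095.

3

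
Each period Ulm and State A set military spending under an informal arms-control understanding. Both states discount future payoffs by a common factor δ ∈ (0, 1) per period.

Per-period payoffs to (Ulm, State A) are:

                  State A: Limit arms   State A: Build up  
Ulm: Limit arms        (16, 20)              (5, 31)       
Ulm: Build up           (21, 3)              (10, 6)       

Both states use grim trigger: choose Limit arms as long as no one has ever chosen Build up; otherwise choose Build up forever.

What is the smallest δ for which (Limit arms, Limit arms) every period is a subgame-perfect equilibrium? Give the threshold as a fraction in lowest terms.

5/11

Ulm's threshold: (21−16)/(21−10) = 5/11.
State A's threshold: (31−20)/(31−6) = 11/25.
5/11 > 11/25, so Ulm binds and δ* = 5/11.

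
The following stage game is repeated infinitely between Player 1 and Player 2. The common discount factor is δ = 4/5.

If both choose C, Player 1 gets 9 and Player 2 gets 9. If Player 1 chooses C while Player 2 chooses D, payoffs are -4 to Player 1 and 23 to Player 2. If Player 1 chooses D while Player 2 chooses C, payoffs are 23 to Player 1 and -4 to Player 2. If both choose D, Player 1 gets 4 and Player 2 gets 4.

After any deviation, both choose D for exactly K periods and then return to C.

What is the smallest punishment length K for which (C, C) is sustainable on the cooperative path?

Need Σ_{k=1}^{K} δ^k ≥ (23−9)/(9−4) = 2.8000 at δ = 4/5.
At K = 5 the sum is 2.6893 < 2.8000; at K = 6 it is 2.9514 ≥ 2.8000.
So the minimum punishment length is K = 6.

6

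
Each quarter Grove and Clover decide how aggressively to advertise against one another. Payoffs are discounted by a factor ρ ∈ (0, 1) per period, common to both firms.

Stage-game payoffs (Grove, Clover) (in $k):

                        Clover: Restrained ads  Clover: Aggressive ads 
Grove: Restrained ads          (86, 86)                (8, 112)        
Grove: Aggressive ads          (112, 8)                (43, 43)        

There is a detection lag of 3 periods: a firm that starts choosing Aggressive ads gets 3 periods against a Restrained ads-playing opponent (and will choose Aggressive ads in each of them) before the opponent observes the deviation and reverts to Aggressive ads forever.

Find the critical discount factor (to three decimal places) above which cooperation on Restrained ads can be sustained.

The best deviation is to choose Aggressive ads for all 3 undetected periods, earning 112 each, then 43 forever once detected.
Deviation value: 112(1−ρ^3)/(1−ρ) + 43ρ^3/(1−ρ); cooperation value: 86/(1−ρ).
IC: 86 ≥ 112(1−ρ^3) + 43ρ^3 = 112 − 69ρ^3.
So ρ^3 ≥ 26/69, giving ρ ≥ (26/69)^(1/3) ≈ 0.722.

0.722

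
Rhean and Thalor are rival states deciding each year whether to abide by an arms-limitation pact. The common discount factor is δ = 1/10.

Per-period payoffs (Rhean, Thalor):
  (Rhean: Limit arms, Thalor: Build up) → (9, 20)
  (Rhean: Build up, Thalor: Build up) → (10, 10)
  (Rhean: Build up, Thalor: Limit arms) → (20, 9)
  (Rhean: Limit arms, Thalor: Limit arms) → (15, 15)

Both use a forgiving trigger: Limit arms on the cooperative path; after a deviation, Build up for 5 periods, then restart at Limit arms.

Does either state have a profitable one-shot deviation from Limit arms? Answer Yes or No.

IC: δ+…+δ^5 ≥ (20−15)/(15−10) = 1.
At δ = 1/10: partial sum = 0.1111 < 1.0000. Cooperation not sustainable.

Yes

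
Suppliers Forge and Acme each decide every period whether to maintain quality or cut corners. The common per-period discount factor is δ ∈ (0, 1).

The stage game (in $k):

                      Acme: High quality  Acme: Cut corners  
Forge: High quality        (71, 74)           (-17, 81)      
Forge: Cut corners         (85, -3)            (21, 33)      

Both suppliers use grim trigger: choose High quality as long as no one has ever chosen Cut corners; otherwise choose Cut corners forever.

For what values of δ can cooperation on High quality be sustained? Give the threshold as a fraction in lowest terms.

7/32

Forge's threshold: (85−71)/(85−21) = 7/32.
Acme's threshold: (81−74)/(81−33) = 7/48.
7/32 > 7/48, so Forge binds and δ* = 7/32.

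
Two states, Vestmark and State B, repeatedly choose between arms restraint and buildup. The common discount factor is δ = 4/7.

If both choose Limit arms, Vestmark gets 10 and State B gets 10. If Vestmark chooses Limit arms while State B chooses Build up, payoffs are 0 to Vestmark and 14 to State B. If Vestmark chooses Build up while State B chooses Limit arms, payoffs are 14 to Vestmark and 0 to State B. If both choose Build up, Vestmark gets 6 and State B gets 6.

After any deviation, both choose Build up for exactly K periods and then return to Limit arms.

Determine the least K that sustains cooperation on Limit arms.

3

Need Σ_{k=1}^{K} δ^k ≥ (14−10)/(10−6) = 1.0000 at δ = 4/7.
At K = 2 the sum is 0.8980 < 1.0000; at K = 3 it is 1.0845 ≥ 1.0000.
So the minimum punishment length is K = 3.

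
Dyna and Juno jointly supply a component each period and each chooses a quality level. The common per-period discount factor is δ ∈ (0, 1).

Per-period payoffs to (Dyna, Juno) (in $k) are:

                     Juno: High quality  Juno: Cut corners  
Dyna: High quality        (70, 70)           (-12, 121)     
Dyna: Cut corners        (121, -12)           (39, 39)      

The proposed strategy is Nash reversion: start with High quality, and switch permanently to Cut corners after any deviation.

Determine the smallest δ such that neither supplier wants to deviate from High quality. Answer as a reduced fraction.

70/(1−δ) ≥ 121 + 39δ/(1−δ)
70 ≥ 121 − 82δ
δ ≥ 51/82.

51/82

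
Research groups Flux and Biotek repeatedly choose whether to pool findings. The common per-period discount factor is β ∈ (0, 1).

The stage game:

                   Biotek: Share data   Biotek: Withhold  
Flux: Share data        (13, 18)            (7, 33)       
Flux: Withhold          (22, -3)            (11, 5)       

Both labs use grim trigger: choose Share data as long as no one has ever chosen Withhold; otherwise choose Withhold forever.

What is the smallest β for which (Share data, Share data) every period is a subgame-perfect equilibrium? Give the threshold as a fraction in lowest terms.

9/11

Flux's threshold: (22−13)/(22−11) = 9/11.
Biotek's threshold: (33−18)/(33−5) = 15/28.
9/11 > 15/28, so Flux binds and β* = 9/11.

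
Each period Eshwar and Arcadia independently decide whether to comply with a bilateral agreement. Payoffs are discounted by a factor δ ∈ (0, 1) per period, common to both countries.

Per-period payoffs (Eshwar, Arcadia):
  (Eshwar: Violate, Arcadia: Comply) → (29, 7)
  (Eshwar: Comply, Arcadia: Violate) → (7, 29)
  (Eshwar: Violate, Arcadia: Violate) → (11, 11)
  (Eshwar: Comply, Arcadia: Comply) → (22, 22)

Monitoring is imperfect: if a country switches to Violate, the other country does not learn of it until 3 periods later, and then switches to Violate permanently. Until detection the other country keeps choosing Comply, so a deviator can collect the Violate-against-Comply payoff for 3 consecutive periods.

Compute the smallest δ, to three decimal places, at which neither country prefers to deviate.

0.730

Deviating for the 3 undetected periods gains 29−22 = 7 per period over cooperation, then loses 22−11 = 11 per period forever once punishment starts.
Gain: 7(1 + δ + … + δ^2); loss: 11·δ^3/(1−δ).
No profitable deviation ⇔ 7(1−δ^3) ≤ 11·δ^3, i.e. δ^3 ≥ 7/(7+11) = 7/18.
Hence δ ≥ (7/18)^(1/3) ≈ 0.730.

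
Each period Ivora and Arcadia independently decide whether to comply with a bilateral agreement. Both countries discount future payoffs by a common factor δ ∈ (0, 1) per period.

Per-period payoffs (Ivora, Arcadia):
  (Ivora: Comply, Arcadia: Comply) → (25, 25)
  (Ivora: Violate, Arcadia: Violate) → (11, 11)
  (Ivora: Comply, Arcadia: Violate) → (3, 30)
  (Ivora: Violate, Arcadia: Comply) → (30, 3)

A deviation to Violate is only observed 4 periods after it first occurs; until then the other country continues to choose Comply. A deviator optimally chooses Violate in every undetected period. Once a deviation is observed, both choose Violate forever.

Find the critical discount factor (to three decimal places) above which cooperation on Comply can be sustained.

A deviator earns 30 for 4 periods, then 11 forever; cooperating earns 25 forever. Multiplying the IC by (1−δ):
25 ≥ 30(1−δ^4) + 11δ^4, so 19·δ^4 ≥ 5 and δ^4 ≥ 5/19.
δ ≥ (5/19)^(1/4) ≈ 0.716.

0.716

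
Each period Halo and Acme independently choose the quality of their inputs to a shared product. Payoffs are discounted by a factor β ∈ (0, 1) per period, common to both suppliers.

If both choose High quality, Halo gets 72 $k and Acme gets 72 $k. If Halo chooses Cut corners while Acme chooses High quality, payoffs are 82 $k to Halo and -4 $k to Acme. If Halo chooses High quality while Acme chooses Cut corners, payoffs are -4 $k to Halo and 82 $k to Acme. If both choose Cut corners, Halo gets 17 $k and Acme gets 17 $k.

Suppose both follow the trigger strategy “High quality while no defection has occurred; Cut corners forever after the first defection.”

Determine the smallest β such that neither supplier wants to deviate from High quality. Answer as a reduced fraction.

72/(1−β) ≥ 82 + 17β/(1−β)
72 ≥ 82 − 65β
β ≥ 10/65 = 2/13.

2/13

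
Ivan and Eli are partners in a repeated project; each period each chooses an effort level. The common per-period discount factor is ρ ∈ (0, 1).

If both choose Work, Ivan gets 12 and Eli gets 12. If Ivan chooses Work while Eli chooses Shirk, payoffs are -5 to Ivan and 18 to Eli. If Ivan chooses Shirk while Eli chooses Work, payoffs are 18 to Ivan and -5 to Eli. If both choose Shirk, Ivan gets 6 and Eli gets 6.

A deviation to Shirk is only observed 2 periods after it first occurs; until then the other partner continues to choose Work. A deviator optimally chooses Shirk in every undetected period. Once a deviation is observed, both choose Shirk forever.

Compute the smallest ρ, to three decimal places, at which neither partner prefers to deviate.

The best deviation is to choose Shirk for all 2 undetected periods, earning 18 each, then 6 forever once detected.
Deviation value: 18(1−ρ^2)/(1−ρ) + 6ρ^2/(1−ρ); cooperation value: 12/(1−ρ).
IC: 12 ≥ 18(1−ρ^2) + 6ρ^2 = 18 − 12ρ^2.
So ρ^2 ≥ 6/12 = 1/2, giving ρ ≥ (1/2)^(1/2) ≈ 0.707.

0.707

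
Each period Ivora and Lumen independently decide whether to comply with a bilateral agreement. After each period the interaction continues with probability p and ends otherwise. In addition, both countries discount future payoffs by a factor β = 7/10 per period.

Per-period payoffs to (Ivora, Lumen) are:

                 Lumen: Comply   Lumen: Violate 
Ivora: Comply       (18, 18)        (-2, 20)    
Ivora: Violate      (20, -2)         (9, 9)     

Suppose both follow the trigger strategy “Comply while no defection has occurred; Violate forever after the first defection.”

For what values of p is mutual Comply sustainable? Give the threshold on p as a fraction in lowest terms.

20/77

With continuation probability p and discount β, the effective per-period discount factor is βp.
Grim-trigger IC: βp ≥ (20−18)/(20−9) = 2/11.
So p ≥ (2/11)/(7/10) = 20/77.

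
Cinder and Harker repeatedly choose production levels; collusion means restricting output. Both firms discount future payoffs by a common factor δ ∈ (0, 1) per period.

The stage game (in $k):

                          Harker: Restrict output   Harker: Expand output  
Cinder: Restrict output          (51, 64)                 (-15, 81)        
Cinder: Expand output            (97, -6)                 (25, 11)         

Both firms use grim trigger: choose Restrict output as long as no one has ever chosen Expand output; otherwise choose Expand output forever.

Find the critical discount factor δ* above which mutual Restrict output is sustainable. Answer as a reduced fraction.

23/36

Cinder's threshold: (97−51)/(97−25) = 23/36.
Harker's threshold: (81−64)/(81−11) = 17/70.
23/36 > 17/70, so Cinder binds and δ* = 23/36.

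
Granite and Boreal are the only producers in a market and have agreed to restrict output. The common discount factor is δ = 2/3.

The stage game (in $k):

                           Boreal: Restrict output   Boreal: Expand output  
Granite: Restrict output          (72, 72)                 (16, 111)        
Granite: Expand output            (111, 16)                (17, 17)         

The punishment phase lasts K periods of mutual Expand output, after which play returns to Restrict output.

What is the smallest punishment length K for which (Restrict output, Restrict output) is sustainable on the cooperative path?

IC: δ(1−δ^K)/(1−δ) ≥ (111−72)/(72−17) = 39/55.
With δ = 2/3: need 1 − δ^K ≥ 39/55·(1−2/3)/(2/3), i.e. δ^K ≤ 0.6455.
Since (2/3)^1 = 0.6667 and (2/3)^2 = 0.4444, the smallest such K is 2.

2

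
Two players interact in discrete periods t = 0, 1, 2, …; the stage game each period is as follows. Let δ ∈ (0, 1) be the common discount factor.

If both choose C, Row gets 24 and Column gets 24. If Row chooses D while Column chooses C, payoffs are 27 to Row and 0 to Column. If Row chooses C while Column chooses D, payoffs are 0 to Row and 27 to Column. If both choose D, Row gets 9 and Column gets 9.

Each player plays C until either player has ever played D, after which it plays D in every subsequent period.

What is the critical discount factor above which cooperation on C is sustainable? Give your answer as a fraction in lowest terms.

1/6

One-period gain from deviating is 27 − 24 = 3. The loss is 24 − 9 = 15 in every subsequent period, with present value 15·δ/(1−δ).
Deviation is unprofitable when 15·δ/(1−δ) ≥ 3, i.e. δ/(1−δ) ≥ 1/5.
Equivalently δ ≥ 3/(3+15) = 1/6.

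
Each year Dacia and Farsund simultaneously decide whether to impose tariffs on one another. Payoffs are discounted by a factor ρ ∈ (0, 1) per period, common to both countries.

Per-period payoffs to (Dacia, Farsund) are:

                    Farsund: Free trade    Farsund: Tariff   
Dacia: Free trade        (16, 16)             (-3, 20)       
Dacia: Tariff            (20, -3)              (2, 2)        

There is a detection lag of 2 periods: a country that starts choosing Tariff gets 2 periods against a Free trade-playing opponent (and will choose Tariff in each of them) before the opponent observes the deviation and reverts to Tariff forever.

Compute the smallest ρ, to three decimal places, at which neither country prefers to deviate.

A deviator earns 20 for 2 periods, then 2 forever; cooperating earns 16 forever. Multiplying the IC by (1−ρ):
16 ≥ 20(1−ρ^2) + 2ρ^2, so 18·ρ^2 ≥ 4 and ρ^2 ≥ 2/9.
ρ ≥ (2/9)^(1/2) ≈ 0.471.

0.471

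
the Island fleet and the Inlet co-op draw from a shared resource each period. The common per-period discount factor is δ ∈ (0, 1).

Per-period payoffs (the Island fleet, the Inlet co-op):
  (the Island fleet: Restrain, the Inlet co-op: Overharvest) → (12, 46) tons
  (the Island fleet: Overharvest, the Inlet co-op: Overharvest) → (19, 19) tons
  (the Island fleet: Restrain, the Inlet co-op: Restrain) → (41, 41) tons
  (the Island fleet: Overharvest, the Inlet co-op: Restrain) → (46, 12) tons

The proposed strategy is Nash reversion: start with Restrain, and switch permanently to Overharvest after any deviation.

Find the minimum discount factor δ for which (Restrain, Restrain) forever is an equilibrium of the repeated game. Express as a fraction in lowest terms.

5/27

Cooperation forever yields 41 each period: 41/(1−δ).
Deviating yields 46 once, then 19 forever: 46 + 19δ/(1−δ).
No profitable deviation requires 41/(1−δ) ≥ 46 + 19δ/(1−δ).
Multiplying by (1−δ): 41 ≥ 46(1−δ) + 19δ = 46 − 27δ.
So 27δ ≥ 5, i.e. δ ≥ 5/27.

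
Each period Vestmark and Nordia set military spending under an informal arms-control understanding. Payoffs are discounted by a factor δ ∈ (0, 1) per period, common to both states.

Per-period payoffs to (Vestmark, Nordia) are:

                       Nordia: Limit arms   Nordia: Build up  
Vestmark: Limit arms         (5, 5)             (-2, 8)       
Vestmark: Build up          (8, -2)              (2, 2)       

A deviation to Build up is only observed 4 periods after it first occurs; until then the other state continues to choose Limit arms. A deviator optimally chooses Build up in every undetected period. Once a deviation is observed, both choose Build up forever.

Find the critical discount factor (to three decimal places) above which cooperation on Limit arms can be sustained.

The best deviation is to choose Build up for all 4 undetected periods, earning 8 each, then 2 forever once detected.
Deviation value: 8(1−δ^4)/(1−δ) + 2δ^4/(1−δ); cooperation value: 5/(1−δ).
IC: 5 ≥ 8(1−δ^4) + 2δ^4 = 8 − 6δ^4.
So δ^4 ≥ 3/6 = 1/2, giving δ ≥ (1/2)^(1/4) ≈ 0.841.

0.841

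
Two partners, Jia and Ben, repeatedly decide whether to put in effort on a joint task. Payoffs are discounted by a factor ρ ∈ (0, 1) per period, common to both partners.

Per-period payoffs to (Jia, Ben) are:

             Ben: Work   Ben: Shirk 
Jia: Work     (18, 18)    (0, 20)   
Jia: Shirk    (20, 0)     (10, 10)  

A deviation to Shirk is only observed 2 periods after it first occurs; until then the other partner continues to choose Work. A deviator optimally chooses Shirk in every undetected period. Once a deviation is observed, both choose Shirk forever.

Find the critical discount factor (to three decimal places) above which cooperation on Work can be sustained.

0.447

A deviator earns 20 for 2 periods, then 10 forever; cooperating earns 18 forever. Multiplying the IC by (1−ρ):
18 ≥ 20(1−ρ^2) + 10ρ^2, so 10·ρ^2 ≥ 2 and ρ^2 ≥ 1/5.
ρ ≥ (1/5)^(1/2) ≈ 0.447.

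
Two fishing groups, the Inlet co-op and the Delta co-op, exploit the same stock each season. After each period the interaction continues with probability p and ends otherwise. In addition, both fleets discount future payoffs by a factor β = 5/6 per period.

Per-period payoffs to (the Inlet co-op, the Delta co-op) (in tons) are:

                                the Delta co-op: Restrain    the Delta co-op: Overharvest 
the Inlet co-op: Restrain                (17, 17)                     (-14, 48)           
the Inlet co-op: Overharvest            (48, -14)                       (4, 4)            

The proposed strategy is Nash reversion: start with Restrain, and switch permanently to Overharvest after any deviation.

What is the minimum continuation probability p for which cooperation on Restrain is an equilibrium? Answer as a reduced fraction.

93/110

With continuation probability p and discount β, the effective per-period discount factor is βp.
Grim-trigger IC: βp ≥ (48−17)/(48−4) = 31/44.
So p ≥ (31/44)/(5/6) = 93/110.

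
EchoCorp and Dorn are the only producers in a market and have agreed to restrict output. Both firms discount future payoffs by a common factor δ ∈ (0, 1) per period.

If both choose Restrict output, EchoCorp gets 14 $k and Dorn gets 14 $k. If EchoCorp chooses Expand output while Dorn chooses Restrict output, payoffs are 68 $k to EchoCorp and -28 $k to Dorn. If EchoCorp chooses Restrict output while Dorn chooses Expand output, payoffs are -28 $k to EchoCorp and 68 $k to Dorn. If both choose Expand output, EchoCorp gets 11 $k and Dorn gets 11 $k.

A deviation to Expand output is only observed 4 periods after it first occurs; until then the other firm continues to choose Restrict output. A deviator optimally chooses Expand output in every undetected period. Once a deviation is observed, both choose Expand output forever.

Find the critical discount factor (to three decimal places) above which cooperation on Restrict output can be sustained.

Deviating for the 4 undetected periods gains 68−14 = 54 per period over cooperation, then loses 14−11 = 3 per period forever once punishment starts.
Gain: 54(1 + δ + … + δ^3); loss: 3·δ^4/(1−δ).
No profitable deviation ⇔ 54(1−δ^4) ≤ 3·δ^4, i.e. δ^4 ≥ 54/(54+3) = 18/19.
Hence δ ≥ (18/19)^(1/4) ≈ 0.987.

0.987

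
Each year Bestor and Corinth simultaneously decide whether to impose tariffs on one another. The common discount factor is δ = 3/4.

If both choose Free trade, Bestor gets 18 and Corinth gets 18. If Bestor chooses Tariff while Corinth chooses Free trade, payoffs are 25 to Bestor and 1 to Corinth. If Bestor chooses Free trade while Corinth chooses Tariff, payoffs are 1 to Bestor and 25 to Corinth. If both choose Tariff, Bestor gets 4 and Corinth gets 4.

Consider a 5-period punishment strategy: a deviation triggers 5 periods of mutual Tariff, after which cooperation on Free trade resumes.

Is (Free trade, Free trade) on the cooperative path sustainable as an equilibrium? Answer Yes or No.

IC: δ+…+δ^5 ≥ (25−18)/(18−4) = 1/2.
At δ = 3/4: partial sum = 2.2881 ≥ 0.5000. Cooperation sustainable.

Yes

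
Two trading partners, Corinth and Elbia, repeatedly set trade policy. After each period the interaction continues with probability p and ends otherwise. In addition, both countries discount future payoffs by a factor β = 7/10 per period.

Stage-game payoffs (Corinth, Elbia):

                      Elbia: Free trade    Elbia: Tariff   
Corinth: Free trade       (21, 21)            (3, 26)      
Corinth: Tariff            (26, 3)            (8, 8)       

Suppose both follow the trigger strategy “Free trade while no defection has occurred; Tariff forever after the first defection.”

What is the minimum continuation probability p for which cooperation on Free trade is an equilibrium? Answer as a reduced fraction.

25/63

With continuation probability p and discount β, the effective per-period discount factor is βp.
Grim-trigger IC: βp ≥ (26−21)/(26−8) = 5/18.
So p ≥ (5/18)/(7/10) = 25/63.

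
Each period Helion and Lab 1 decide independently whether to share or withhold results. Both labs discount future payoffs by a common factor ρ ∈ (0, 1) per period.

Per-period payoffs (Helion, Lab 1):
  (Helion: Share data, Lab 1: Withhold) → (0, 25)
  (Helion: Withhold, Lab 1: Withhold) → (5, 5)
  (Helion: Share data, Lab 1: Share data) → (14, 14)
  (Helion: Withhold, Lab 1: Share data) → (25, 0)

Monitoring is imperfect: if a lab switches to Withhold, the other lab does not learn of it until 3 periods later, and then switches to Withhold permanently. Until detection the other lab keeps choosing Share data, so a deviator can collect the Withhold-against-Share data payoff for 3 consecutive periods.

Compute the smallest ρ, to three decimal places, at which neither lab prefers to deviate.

The best deviation is to choose Withhold for all 3 undetected periods, earning 25 each, then 5 forever once detected.
Deviation value: 25(1−ρ^3)/(1−ρ) + 5ρ^3/(1−ρ); cooperation value: 14/(1−ρ).
IC: 14 ≥ 25(1−ρ^3) + 5ρ^3 = 25 − 20ρ^3.
So ρ^3 ≥ 11/20, giving ρ ≥ (11/20)^(1/3) ≈ 0.819.

0.819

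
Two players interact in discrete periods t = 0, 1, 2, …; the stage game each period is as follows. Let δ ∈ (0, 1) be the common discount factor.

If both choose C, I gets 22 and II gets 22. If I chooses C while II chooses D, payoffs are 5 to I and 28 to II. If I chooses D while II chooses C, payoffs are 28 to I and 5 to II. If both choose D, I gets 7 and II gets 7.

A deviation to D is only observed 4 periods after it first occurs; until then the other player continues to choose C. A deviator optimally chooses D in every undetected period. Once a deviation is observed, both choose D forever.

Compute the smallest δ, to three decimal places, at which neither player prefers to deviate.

A deviator earns 28 for 4 periods, then 7 forever; cooperating earns 22 forever. Multiplying the IC by (1−δ):
22 ≥ 28(1−δ^4) + 7δ^4, so 21·δ^4 ≥ 6 and δ^4 ≥ 2/7.
δ ≥ (2/7)^(1/4) ≈ 0.731.

0.731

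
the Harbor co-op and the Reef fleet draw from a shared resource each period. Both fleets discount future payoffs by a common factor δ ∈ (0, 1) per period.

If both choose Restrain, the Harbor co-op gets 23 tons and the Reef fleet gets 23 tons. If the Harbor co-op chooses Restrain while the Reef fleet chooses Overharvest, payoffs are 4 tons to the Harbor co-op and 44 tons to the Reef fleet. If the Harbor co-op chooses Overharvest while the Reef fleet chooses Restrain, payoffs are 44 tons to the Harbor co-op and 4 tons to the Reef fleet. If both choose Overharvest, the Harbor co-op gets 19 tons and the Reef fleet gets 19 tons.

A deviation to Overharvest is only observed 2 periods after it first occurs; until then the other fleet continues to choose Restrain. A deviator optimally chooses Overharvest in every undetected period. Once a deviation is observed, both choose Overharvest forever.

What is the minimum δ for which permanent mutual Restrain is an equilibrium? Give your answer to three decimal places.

0.917

A deviator earns 44 for 2 periods, then 19 forever; cooperating earns 23 forever. Multiplying the IC by (1−δ):
23 ≥ 44(1−δ^2) + 19δ^2, so 25·δ^2 ≥ 21 and δ^2 ≥ 21/25.
δ ≥ (21/25)^(1/2) ≈ 0.917.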